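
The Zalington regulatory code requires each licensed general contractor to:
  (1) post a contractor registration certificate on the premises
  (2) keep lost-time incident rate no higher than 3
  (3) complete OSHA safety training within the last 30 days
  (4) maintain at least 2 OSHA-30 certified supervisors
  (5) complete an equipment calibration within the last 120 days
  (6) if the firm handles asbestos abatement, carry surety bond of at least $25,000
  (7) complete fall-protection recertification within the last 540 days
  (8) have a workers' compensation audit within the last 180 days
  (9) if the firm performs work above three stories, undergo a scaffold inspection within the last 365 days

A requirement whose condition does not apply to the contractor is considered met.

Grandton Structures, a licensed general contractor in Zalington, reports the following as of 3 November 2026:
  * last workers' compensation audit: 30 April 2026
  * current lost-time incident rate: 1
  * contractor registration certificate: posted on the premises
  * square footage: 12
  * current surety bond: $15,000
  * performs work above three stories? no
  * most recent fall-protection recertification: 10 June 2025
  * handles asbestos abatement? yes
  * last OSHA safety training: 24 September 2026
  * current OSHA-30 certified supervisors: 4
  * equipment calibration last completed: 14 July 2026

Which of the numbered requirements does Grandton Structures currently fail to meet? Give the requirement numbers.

1. contractor registration certificate present → met
2. lost-time incident rate 1 ≤ 3 → met
3. OSHA safety training 40 days ago vs limit 30 → not met
4. OSHA-30 certified supervisors 4 ≥ 2 → met
5. equipment calibration 112 days ago vs limit 120 → met
6. condition 'handles asbestos abatement' holds; surety bond $15,000 < $25,000 → not met
7. fall-protection recertification 511 days ago vs limit 540 → met
8. workers' compensation audit 187 days ago vs limit 180 → not met
9. condition 'performs work above three stories' does not hold → requirement n/a → met
Not met: 3, 6, 8

3, 6, 8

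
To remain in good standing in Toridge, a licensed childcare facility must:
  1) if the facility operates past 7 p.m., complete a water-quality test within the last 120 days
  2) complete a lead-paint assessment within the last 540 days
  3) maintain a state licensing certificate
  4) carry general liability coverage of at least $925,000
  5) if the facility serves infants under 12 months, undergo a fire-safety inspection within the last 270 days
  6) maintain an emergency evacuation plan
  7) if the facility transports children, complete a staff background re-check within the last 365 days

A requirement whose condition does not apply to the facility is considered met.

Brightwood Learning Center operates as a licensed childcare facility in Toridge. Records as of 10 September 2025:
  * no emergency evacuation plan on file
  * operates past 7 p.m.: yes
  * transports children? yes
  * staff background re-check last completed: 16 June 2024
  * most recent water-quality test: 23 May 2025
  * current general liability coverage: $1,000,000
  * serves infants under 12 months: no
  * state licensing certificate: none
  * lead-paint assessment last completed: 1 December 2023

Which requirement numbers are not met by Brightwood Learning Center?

1. condition 'operates past 7 p.m.' holds; water-quality test 110 days ago vs limit 120 → met
2. lead-paint assessment 649 days ago vs limit 540 → not met
3. state licensing certificate absent → not met
4. general liability coverage $1,000,000 ≥ $925,000 → met
5. condition 'serves infants under 12 months' does not hold → requirement n/a → met
6. emergency evacuation plan absent → not met
7. condition 'transports children' holds; staff background re-check 451 days ago vs limit 365 → not met
Not met: 2, 3, 6, 7

2, 3, 6, 7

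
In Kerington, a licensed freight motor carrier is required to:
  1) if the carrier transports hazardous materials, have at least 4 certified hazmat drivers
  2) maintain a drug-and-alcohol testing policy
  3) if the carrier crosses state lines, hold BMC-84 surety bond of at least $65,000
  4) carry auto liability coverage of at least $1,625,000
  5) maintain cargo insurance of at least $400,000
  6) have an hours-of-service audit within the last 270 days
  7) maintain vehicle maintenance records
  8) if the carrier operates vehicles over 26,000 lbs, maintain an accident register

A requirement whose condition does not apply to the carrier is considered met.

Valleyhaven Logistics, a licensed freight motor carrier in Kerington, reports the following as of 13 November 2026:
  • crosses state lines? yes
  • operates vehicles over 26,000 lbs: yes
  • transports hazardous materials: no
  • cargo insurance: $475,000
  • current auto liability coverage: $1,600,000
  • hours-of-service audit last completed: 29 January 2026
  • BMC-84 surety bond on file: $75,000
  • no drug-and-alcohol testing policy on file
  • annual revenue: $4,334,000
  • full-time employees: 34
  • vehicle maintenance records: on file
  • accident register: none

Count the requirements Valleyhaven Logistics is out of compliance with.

4

1. condition 'transports hazardous materials' does not hold → requirement n/a → met
2. drug-and-alcohol testing policy absent → not met
3. condition 'crosses state lines' holds; BMC-84 surety bond $75,000 ≥ $65,000 → met
4. auto liability coverage $1,600,000 < $1,625,000 → not met
5. cargo insurance $475,000 ≥ $400,000 → met
6. hours-of-service audit 288 days ago vs limit 270 → not met
7. vehicle maintenance records present → met
8. condition 'operates vehicles over 26,000 lbs' holds; accident register absent → not met
Not met: 4 of 8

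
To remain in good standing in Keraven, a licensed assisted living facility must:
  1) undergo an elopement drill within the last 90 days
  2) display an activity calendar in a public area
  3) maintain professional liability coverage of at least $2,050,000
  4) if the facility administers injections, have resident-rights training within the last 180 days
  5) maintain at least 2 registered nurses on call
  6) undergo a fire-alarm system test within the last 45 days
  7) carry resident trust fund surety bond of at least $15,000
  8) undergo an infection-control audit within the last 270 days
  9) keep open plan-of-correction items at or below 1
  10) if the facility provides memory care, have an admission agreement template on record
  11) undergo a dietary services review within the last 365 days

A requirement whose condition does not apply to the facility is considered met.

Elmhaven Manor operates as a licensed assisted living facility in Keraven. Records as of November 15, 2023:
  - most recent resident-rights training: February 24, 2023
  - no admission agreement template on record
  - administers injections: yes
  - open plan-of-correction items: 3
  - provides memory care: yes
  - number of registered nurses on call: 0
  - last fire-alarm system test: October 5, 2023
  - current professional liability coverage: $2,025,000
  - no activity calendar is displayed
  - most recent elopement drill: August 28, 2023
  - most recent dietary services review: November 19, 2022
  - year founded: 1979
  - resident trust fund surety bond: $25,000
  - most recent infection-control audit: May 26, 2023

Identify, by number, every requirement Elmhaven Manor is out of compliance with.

1. elopement drill 79 days ago vs limit 90 → met
2. activity calendar absent → not met
3. professional liability coverage $2,025,000 < $2,050,000 → not met
4. condition 'administers injections' holds; resident-rights training 264 days ago vs limit 180 → not met
5. registered nurses on call 0 < 2 → not met
6. fire-alarm system test 41 days ago vs limit 45 → met
7. resident trust fund surety bond $25,000 ≥ $15,000 → met
8. infection-control audit 173 days ago vs limit 270 → met
9. open plan-of-correction items 3 > 1 → not met
10. condition 'provides memory care' holds; admission agreement template absent → not met
11. dietary services review 361 days ago vs limit 365 → met
Not met: 2, 3, 4, 5, 9, 10

2, 3, 4, 5, 9, 10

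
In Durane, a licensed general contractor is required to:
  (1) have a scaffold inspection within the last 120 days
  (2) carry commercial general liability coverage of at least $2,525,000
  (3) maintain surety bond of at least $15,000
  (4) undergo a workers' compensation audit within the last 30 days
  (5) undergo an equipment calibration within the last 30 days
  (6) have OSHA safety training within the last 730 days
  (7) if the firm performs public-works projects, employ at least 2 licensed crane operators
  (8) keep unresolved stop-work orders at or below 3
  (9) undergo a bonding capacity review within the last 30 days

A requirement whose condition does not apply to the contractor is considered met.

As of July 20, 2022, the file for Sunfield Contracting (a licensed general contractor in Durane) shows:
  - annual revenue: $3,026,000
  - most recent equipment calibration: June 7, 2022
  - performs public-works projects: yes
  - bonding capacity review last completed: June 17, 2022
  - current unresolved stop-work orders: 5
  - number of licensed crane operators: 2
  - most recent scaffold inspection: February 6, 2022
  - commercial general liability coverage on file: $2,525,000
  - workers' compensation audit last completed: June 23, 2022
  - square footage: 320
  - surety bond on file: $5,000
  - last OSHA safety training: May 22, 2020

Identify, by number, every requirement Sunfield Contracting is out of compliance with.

1, 3, 5, 6, 8, 9

1. scaffold inspection 164 days ago vs limit 120 → not met
2. commercial general liability coverage $2,525,000 ≥ $2,525,000 → met
3. surety bond $5,000 < $15,000 → not met
4. workers' compensation audit 27 days ago vs limit 30 → met
5. equipment calibration 43 days ago vs limit 30 → not met
6. OSHA safety training 789 days ago vs limit 730 → not met
7. condition 'performs public-works projects' holds; licensed crane operators 2 ≥ 2 → met
8. unresolved stop-work orders 5 > 3 → not met
9. bonding capacity review 33 days ago vs limit 30 → not met
Not met: 1, 3, 5, 6, 8, 9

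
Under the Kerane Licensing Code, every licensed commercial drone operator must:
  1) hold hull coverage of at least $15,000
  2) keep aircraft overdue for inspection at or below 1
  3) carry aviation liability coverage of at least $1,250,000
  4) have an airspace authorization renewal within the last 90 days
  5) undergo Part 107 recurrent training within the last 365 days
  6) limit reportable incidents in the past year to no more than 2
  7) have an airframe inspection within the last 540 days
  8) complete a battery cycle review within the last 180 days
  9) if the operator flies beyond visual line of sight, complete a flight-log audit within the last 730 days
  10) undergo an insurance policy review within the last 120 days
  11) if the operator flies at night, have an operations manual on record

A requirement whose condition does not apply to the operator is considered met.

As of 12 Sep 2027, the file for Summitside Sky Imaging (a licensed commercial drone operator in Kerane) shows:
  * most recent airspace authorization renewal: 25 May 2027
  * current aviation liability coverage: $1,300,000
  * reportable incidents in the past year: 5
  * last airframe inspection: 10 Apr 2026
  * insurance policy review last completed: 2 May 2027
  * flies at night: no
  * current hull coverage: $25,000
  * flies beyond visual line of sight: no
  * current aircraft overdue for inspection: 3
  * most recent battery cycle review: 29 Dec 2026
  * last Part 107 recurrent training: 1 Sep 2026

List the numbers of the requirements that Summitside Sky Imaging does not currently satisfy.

1. hull coverage $25,000 ≥ $15,000 → met
2. aircraft overdue for inspection 3 > 1 → not met
3. aviation liability coverage $1,300,000 ≥ $1,250,000 → met
4. airspace authorization renewal 110 days ago vs limit 90 → not met
5. Part 107 recurrent training 376 days ago vs limit 365 → not met
6. reportable incidents in the past year 5 > 2 → not met
7. airframe inspection 520 days ago vs limit 540 → met
8. battery cycle review 257 days ago vs limit 180 → not met
9. condition 'flies beyond visual line of sight' does not hold → requirement n/a → met
10. insurance policy review 133 days ago vs limit 120 → not met
11. condition 'flies at night' does not hold → requirement n/a → met
Not met: 2, 4, 5, 6, 8, 10

2, 4, 5, 6, 8, 10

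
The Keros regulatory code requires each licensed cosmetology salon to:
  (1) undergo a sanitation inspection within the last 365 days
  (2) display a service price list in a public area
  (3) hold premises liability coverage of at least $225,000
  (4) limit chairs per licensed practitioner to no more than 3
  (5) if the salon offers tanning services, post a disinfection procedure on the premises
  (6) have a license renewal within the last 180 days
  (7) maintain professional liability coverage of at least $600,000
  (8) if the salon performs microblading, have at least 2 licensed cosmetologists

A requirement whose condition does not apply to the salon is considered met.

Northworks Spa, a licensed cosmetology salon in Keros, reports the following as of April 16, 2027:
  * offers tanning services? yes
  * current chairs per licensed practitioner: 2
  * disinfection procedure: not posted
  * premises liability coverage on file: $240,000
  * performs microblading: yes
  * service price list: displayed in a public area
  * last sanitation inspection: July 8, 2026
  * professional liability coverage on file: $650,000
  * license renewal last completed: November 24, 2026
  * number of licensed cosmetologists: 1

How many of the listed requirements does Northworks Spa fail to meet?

2

1. sanitation inspection 282 days ago vs limit 365 → met
2. service price list present → met
3. premises liability coverage $240,000 ≥ $225,000 → met
4. chairs per licensed practitioner 2 ≤ 3 → met
5. condition 'offers tanning services' holds; disinfection procedure absent → not met
6. license renewal 143 days ago vs limit 180 → met
7. professional liability coverage $650,000 ≥ $600,000 → met
8. condition 'performs microblading' holds; licensed cosmetologists 1 < 2 → not met
Not met: 2 of 8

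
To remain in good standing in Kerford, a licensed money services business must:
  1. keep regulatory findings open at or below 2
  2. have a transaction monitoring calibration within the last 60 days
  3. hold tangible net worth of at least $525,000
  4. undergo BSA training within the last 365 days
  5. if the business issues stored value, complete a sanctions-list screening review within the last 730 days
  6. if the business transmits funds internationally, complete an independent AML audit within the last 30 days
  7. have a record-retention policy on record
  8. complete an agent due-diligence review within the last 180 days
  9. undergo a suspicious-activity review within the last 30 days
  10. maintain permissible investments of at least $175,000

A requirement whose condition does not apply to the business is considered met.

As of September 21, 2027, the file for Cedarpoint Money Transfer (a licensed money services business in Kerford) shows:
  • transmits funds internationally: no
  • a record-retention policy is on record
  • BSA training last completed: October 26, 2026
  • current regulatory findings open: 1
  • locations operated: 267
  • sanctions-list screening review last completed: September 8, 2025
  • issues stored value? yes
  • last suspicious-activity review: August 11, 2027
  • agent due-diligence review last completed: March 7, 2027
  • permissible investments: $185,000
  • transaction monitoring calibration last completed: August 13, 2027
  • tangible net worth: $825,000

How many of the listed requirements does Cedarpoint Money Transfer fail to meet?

1. regulatory findings open 1 ≤ 2 → met
2. transaction monitoring calibration 39 days ago vs limit 60 → met
3. tangible net worth $825,000 ≥ $525,000 → met
4. BSA training 330 days ago vs limit 365 → met
5. condition 'issues stored value' holds; sanctions-list screening review 743 days ago vs limit 730 → not met
6. condition 'transmits funds internationally' does not hold → requirement n/a → met
7. record-retention policy present → met
8. agent due-diligence review 198 days ago vs limit 180 → not met
9. suspicious-activity review 41 days ago vs limit 30 → not met
10. permissible investments $185,000 ≥ $175,000 → met
Not met: 3 of 10

3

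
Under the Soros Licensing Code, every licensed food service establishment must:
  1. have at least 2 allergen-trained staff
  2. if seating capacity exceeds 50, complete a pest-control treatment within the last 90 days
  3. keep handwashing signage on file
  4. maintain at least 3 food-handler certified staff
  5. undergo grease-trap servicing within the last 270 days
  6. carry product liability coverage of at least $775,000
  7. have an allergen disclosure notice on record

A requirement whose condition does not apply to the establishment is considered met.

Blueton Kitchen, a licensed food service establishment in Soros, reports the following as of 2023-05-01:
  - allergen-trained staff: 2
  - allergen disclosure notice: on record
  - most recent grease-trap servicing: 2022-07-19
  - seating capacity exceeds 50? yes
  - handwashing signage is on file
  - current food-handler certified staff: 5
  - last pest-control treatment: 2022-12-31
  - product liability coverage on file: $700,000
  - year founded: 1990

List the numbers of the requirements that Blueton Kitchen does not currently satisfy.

1. allergen-trained staff 2 ≥ 2 → met
2. condition 'seating capacity exceeds 50' holds; pest-control treatment 121 days ago vs limit 90 → not met
3. handwashing signage present → met
4. food-handler certified staff 5 ≥ 3 → met
5. grease-trap servicing 286 days ago vs limit 270 → not met
6. product liability coverage $700,000 < $775,000 → not met
7. allergen disclosure notice present → met
Not met: 2, 5, 6

2, 5, 6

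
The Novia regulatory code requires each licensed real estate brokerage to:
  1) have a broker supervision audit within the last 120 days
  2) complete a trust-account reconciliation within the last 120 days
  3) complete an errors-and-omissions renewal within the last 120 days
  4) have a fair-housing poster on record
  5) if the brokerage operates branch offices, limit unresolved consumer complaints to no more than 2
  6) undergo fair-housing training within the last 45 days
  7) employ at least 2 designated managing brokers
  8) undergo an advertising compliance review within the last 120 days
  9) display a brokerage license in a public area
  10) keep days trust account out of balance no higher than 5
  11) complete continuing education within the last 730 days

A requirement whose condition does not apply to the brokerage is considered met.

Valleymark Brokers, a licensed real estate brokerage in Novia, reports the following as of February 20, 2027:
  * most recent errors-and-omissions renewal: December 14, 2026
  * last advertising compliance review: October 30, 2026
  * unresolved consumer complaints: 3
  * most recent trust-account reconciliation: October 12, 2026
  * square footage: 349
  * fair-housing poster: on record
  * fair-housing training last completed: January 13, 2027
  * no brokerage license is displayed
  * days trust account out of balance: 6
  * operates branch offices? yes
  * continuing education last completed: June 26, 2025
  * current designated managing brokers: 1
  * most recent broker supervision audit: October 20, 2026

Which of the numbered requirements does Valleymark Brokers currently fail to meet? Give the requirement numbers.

1. broker supervision audit 123 days ago vs limit 120 → not met
2. trust-account reconciliation 131 days ago vs limit 120 → not met
3. errors-and-omissions renewal 68 days ago vs limit 120 → met
4. fair-housing poster present → met
5. condition 'operates branch offices' holds; unresolved consumer complaints 3 > 2 → not met
6. fair-housing training 38 days ago vs limit 45 → met
7. designated managing brokers 1 < 2 → not met
8. advertising compliance review 113 days ago vs limit 120 → met
9. brokerage license absent → not met
10. days trust account out of balance 6 > 5 → not met
11. continuing education 604 days ago vs limit 730 → met
Not met: 1, 2, 5, 7, 9, 10

1, 2, 5, 7, 9, 10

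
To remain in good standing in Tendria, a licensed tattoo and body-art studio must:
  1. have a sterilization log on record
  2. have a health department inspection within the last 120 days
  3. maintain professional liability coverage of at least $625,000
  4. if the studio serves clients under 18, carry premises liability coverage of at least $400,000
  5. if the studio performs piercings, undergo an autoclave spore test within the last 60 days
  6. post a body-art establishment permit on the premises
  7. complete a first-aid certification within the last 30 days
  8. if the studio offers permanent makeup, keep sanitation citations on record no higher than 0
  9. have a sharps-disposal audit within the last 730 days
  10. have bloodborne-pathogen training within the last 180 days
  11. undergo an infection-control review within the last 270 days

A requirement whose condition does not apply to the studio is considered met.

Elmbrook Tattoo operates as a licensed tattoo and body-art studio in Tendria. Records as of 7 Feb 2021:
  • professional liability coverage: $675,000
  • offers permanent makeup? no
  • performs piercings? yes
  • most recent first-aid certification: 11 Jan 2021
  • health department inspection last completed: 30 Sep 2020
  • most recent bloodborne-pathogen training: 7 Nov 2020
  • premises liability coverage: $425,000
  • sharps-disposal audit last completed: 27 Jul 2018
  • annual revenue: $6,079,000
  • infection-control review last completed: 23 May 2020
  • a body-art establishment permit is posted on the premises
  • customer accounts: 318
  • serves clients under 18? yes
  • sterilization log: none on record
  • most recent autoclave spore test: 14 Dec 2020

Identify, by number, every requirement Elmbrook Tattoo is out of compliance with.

1, 2, 9

1. sterilization log absent → not met
2. health department inspection 130 days ago vs limit 120 → not met
3. professional liability coverage $675,000 ≥ $625,000 → met
4. condition 'serves clients under 18' holds; premises liability coverage $425,000 ≥ $400,000 → met
5. condition 'performs piercings' holds; autoclave spore test 55 days ago vs limit 60 → met
6. body-art establishment permit present → met
7. first-aid certification 27 days ago vs limit 30 → met
8. condition 'offers permanent makeup' does not hold → requirement n/a → met
9. sharps-disposal audit 926 days ago vs limit 730 → not met
10. bloodborne-pathogen training 92 days ago vs limit 180 → met
11. infection-control review 260 days ago vs limit 270 → met
Not met: 1, 2, 9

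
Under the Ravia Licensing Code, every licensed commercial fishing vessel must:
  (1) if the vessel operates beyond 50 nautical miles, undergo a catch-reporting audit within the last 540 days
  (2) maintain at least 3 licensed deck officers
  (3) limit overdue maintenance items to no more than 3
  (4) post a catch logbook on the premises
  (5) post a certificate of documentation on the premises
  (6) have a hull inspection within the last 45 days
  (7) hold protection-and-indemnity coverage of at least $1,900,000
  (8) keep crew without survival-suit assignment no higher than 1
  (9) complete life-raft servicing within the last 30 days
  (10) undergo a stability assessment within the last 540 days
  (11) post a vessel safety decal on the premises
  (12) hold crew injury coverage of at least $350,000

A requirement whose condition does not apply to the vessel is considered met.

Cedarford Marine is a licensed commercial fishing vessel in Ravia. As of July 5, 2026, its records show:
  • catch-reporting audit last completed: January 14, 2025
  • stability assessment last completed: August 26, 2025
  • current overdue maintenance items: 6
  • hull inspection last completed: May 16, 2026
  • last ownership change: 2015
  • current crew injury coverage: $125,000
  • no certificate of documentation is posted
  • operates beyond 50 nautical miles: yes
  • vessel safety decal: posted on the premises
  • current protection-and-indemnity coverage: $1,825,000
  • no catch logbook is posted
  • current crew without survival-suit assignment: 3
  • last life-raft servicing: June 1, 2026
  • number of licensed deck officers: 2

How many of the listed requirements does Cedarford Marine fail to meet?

9

1. condition 'operates beyond 50 nautical miles' holds; catch-reporting audit 537 days ago vs limit 540 → met
2. licensed deck officers 2 < 3 → not met
3. overdue maintenance items 6 > 3 → not met
4. catch logbook absent → not met
5. certificate of documentation absent → not met
6. hull inspection 50 days ago vs limit 45 → not met
7. protection-and-indemnity coverage $1,825,000 < $1,900,000 → not met
8. crew without survival-suit assignment 3 > 1 → not met
9. life-raft servicing 34 days ago vs limit 30 → not met
10. stability assessment 313 days ago vs limit 540 → met
11. vessel safety decal present → met
12. crew injury coverage $125,000 < $350,000 → not met
Not met: 9 of 12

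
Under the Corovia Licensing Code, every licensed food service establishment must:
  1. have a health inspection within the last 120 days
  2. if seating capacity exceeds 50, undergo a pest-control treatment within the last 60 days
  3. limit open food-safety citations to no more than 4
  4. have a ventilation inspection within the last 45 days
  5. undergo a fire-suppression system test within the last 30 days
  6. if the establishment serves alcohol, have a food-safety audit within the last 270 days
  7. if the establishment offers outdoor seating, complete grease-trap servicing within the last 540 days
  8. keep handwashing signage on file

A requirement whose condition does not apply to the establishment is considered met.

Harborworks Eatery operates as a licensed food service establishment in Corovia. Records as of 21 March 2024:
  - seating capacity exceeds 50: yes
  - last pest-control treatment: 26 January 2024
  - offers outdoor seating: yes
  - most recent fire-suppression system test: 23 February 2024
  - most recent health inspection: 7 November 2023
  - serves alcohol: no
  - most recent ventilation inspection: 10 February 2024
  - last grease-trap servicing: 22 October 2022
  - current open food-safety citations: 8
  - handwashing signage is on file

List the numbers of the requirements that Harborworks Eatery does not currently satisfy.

1, 3

1. health inspection 135 days ago vs limit 120 → not met
2. condition 'seating capacity exceeds 50' holds; pest-control treatment 55 days ago vs limit 60 → met
3. open food-safety citations 8 > 4 → not met
4. ventilation inspection 40 days ago vs limit 45 → met
5. fire-suppression system test 27 days ago vs limit 30 → met
6. condition 'serves alcohol' does not hold → requirement n/a → met
7. condition 'offers outdoor seating' holds; grease-trap servicing 516 days ago vs limit 540 → met
8. handwashing signage present → met
Not met: 1, 3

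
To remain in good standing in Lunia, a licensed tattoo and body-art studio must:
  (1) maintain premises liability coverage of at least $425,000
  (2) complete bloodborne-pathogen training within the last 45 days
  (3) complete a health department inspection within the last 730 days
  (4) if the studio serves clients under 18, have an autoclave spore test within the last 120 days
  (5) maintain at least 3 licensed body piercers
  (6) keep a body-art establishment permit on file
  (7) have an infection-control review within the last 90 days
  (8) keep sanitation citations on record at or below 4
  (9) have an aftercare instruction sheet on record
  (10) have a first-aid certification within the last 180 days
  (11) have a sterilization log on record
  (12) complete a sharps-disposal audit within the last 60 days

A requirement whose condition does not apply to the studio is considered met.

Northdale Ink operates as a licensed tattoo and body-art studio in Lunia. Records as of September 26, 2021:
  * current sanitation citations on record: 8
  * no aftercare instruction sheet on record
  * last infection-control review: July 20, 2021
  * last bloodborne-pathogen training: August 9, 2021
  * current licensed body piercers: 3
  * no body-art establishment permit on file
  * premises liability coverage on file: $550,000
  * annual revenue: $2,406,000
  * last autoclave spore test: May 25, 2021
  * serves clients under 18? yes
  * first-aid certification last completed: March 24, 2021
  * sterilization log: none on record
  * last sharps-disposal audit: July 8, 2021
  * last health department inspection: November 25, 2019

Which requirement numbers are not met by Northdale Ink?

1. premises liability coverage $550,000 ≥ $425,000 → met
2. bloodborne-pathogen training 48 days ago vs limit 45 → not met
3. health department inspection 671 days ago vs limit 730 → met
4. condition 'serves clients under 18' holds; autoclave spore test 124 days ago vs limit 120 → not met
5. licensed body piercers 3 ≥ 3 → met
6. body-art establishment permit absent → not met
7. infection-control review 68 days ago vs limit 90 → met
8. sanitation citations on record 8 > 4 → not met
9. aftercare instruction sheet absent → not met
10. first-aid certification 186 days ago vs limit 180 → not met
11. sterilization log absent → not met
12. sharps-disposal audit 80 days ago vs limit 60 → not met
Not met: 2, 4, 6, 8, 9, 10, 11, 12

2, 4, 6, 8, 9, 10, 11, 12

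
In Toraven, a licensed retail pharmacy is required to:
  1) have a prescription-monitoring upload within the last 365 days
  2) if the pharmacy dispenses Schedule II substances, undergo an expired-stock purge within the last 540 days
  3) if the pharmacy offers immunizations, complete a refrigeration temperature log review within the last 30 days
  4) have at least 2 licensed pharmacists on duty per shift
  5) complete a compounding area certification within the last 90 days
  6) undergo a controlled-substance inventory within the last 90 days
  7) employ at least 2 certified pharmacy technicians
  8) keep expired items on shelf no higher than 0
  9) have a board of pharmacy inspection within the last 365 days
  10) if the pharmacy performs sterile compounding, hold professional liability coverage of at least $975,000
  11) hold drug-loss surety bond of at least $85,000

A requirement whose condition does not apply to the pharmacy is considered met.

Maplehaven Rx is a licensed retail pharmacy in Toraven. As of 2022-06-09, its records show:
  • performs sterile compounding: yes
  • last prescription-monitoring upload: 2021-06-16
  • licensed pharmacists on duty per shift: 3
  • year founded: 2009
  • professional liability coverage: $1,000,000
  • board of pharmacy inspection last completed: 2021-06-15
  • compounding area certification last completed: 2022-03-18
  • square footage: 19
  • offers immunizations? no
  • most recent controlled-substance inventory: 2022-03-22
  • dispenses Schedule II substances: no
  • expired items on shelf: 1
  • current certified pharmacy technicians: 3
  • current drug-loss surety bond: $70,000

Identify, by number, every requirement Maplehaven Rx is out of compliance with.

8, 11

1. prescription-monitoring upload 358 days ago vs limit 365 → met
2. condition 'dispenses Schedule II substances' does not hold → requirement n/a → met
3. condition 'offers immunizations' does not hold → requirement n/a → met
4. licensed pharmacists on duty per shift 3 ≥ 2 → met
5. compounding area certification 83 days ago vs limit 90 → met
6. controlled-substance inventory 79 days ago vs limit 90 → met
7. certified pharmacy technicians 3 ≥ 2 → met
8. expired items on shelf 1 > 0 → not met
9. board of pharmacy inspection 359 days ago vs limit 365 → met
10. condition 'performs sterile compounding' holds; professional liability coverage $1,000,000 ≥ $975,000 → met
11. drug-loss surety bond $70,000 < $85,000 → not met
Not met: 8, 11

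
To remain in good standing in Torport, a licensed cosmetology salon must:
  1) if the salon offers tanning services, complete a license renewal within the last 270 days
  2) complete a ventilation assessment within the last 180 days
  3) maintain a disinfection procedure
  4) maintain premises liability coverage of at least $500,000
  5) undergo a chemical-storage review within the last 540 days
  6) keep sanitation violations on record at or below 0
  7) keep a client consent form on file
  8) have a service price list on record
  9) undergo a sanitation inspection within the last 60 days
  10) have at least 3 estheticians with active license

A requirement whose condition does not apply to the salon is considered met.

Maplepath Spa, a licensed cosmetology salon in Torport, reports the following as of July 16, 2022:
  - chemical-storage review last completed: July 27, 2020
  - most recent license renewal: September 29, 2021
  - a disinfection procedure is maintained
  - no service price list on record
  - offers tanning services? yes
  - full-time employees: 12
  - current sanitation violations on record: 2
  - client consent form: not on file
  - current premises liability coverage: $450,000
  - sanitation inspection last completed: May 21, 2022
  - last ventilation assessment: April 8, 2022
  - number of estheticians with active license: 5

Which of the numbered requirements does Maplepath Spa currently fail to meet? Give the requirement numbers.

1. condition 'offers tanning services' holds; license renewal 290 days ago vs limit 270 → not met
2. ventilation assessment 99 days ago vs limit 180 → met
3. disinfection procedure present → met
4. premises liability coverage $450,000 < $500,000 → not met
5. chemical-storage review 719 days ago vs limit 540 → not met
6. sanitation violations on record 2 > 0 → not met
7. client consent form absent → not met
8. service price list absent → not met
9. sanitation inspection 56 days ago vs limit 60 → met
10. estheticians with active license 5 ≥ 3 → met
Not met: 1, 4, 5, 6, 7, 8

1, 4, 5, 6, 7, 8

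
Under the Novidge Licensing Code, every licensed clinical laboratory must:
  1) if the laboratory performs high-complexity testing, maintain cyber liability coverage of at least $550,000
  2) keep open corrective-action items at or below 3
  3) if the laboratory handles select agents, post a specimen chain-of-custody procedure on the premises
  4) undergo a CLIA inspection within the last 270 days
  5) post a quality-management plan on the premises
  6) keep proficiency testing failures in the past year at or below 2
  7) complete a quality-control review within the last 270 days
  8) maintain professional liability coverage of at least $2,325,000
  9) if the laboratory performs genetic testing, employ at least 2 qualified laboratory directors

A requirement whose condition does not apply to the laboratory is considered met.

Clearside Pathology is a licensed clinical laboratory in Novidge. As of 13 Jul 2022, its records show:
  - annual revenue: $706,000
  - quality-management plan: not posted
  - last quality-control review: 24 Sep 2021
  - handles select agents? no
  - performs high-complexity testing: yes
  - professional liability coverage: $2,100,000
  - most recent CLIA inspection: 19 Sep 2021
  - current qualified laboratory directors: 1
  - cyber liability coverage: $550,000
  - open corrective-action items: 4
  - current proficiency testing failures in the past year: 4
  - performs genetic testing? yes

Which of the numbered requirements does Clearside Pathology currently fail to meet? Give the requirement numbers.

1. condition 'performs high-complexity testing' holds; cyber liability coverage $550,000 ≥ $550,000 → met
2. open corrective-action items 4 > 3 → not met
3. condition 'handles select agents' does not hold → requirement n/a → met
4. CLIA inspection 297 days ago vs limit 270 → not met
5. quality-management plan absent → not met
6. proficiency testing failures in the past year 4 > 2 → not met
7. quality-control review 292 days ago vs limit 270 → not met
8. professional liability coverage $2,100,000 < $2,325,000 → not met
9. condition 'performs genetic testing' holds; qualified laboratory directors 1 < 2 → not met
Not met: 2, 4, 5, 6, 7, 8, 9

2, 4, 5, 6, 7, 8, 9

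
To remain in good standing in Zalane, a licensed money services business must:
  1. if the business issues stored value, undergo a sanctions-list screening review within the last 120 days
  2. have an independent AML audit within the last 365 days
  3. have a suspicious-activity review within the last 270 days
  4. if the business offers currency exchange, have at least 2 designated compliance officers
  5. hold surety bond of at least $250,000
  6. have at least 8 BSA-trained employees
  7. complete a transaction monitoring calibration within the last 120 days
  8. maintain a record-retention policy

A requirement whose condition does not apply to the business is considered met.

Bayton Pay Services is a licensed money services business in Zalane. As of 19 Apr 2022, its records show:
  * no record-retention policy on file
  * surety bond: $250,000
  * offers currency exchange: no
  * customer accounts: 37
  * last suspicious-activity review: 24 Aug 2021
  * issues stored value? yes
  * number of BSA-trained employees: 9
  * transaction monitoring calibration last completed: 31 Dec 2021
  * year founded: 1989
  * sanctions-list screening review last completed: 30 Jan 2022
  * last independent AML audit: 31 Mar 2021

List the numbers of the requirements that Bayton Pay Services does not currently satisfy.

1. condition 'issues stored value' holds; sanctions-list screening review 79 days ago vs limit 120 → met
2. independent AML audit 384 days ago vs limit 365 → not met
3. suspicious-activity review 238 days ago vs limit 270 → met
4. condition 'offers currency exchange' does not hold → requirement n/a → met
5. surety bond $250,000 ≥ $250,000 → met
6. BSA-trained employees 9 ≥ 8 → met
7. transaction monitoring calibration 109 days ago vs limit 120 → met
8. record-retention policy absent → not met
Not met: 2, 8

2, 8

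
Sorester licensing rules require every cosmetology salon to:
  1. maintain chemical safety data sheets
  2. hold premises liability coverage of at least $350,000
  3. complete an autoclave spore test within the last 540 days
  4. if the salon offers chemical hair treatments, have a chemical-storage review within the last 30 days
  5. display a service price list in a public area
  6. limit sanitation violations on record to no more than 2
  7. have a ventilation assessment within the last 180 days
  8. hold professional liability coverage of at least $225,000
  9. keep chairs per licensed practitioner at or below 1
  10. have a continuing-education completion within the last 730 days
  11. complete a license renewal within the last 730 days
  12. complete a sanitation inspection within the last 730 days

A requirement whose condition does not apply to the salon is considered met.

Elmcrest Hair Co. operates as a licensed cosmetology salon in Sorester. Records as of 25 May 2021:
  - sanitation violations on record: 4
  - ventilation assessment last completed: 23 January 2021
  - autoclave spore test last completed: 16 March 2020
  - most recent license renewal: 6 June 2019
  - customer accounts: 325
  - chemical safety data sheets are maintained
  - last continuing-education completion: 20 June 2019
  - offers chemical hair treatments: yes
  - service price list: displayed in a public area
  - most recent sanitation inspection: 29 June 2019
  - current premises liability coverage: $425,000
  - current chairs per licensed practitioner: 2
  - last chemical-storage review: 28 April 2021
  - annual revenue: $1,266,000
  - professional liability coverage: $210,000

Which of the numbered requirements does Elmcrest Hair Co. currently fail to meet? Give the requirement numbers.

6, 8, 9

1. chemical safety data sheets present → met
2. premises liability coverage $425,000 ≥ $350,000 → met
3. autoclave spore test 435 days ago vs limit 540 → met
4. condition 'offers chemical hair treatments' holds; chemical-storage review 27 days ago vs limit 30 → met
5. service price list present → met
6. sanitation violations on record 4 > 2 → not met
7. ventilation assessment 122 days ago vs limit 180 → met
8. professional liability coverage $210,000 < $225,000 → not met
9. chairs per licensed practitioner 2 > 1 → not met
10. continuing-education completion 705 days ago vs limit 730 → met
11. license renewal 719 days ago vs limit 730 → met
12. sanitation inspection 696 days ago vs limit 730 → met
Not met: 6, 8, 9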